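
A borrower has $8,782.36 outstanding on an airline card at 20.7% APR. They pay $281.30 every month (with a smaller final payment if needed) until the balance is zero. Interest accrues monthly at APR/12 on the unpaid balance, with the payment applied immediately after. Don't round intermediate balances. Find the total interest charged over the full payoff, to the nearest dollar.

$3,938

Monthly rate r = 20.7%/12 = 1.725% = 0.01725.
Payoff takes n = ⌈−ln(1 − rB₀/P)/ln(1+r)⌉ = ⌈45.220⌉ = 46 payments; the last is $62.31.
Total paid = 45·$281.30 + $62.31 = $12,720.81.
Total interest = total paid − principal = $12,720.81 − $8,782.36 = $3,938.45.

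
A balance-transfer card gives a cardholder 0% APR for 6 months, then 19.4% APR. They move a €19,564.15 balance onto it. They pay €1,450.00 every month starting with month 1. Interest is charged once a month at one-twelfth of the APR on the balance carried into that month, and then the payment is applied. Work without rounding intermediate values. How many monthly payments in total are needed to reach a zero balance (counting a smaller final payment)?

Promo months 1–6 at r₀ = 0%/12 = 0; months 7+ at r₁ = 19.4%/12 = 0.0161667.
After month 6 (no interest yet): B = €19,564.15 − 6·€1,450.00 = €10,864.15.
Then at r₁ with €1,450.00/mo: n₂ = −ln(1 − r₁·B/P)/ln(1+r₁) ≈ 8.05 → 9 more payments.

15 months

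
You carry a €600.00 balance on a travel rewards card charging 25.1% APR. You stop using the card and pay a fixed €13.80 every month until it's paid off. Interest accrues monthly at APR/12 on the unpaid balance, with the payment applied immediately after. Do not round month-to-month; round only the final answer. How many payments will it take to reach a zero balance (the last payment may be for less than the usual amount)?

117 payments

Monthly rate r = 25.1%/12 = 2.09167% = 0.0209167.
Recurrence: B ← B·(1+r) − €13.80.
Month 1: interest €12.55; balance after payment €598.75.
Month 2: interest €12.52; balance after payment €597.47.
Closed form: n = −ln(1 − rB₀/P)/ln(1+r) = −ln(0.09058)/ln(1.02092) ≈ 116.011, so the balance reaches zero during payment 117.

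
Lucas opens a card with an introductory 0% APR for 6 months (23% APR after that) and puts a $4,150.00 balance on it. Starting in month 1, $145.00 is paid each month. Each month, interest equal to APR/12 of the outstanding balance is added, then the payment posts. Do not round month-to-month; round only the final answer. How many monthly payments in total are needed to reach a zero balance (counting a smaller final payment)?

36 months

Promo months 1–6 at r₀ = 0%/12 = 0; months 7+ at r₁ = 23%/12 = 0.0191667.
After month 6 (no interest yet): B = $4,150.00 − 6·$145.00 = $3,280.00.
Then at r₁ with $145.00/mo: n₂ = −ln(1 − r₁·B/P)/ln(1+r₁) ≈ 29.94 → 30 more payments.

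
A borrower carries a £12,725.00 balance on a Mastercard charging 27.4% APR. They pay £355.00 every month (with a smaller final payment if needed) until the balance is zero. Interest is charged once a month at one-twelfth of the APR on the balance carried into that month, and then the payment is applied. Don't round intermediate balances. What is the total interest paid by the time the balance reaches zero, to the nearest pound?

£14,106

Monthly rate r = 27.4%/12 = 2.28333% = 0.0228333.
Payoff takes n = ⌈−ln(1 − rB₀/P)/ln(1+r)⌉ = ⌈75.578⌉ = 76 payments; the last is £206.20.
Total paid = 75·£355.00 + £206.20 = £26,831.20.
Total interest = total paid − principal = £26,831.20 − £12,725.00 = £14,106.20.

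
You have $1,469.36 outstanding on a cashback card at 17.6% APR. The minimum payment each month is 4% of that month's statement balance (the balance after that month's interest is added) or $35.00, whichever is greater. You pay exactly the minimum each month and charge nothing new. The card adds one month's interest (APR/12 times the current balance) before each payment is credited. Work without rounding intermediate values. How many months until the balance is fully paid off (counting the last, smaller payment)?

Monthly rate r = 17.6%/12 = 1.46667% = 0.0146667.
While 4% of the post-interest balance exceeds $35.00, each month B ← (B·(1+r))·(1 − 0.04), i.e. B shrinks by the factor (1+r)·0.96 = 0.97408.
This holds for months 1–21. Entering month 22 the balance is $846.48; 4% of the post-interest balance is now below $35.00, so the flat $35.00 minimum applies from here.
From month 22 a fixed $35.00 at rate r clears $846.48 in 31 more payments. Total: 21 + 31 = 52 months.

52 months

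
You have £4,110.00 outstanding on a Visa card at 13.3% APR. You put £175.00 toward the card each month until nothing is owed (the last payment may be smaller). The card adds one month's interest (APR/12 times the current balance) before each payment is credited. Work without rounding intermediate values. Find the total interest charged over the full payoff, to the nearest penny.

£677.25

Monthly rate r = 13.3%/12 = 1.10833% = 0.0110833.
Payoff takes n = ⌈−ln(1 − rB₀/P)/ln(1+r)⌉ = ⌈27.354⌉ = 28 payments; the last is £62.25.
Total paid = 27·£175.00 + £62.25 = £4,787.25.
Total interest = total paid − principal = £4,787.25 − £4,110.00 = £677.25.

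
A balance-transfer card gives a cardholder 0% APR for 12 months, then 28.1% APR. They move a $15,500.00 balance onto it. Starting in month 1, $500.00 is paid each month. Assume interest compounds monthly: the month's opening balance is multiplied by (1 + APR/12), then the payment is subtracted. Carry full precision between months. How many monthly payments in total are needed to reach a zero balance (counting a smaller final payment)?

38 payments

Promo months 1–12 at r₀ = 0%/12 = 0; months 13+ at r₁ = 28.1%/12 = 0.0234167.
After month 12 (no interest yet): B = $15,500.00 − 12·$500.00 = $9,500.00.
Then at r₁ with $500.00/mo: n₂ = −ln(1 − r₁·B/P)/ln(1+r₁) ≈ 25.43 → 26 more payments.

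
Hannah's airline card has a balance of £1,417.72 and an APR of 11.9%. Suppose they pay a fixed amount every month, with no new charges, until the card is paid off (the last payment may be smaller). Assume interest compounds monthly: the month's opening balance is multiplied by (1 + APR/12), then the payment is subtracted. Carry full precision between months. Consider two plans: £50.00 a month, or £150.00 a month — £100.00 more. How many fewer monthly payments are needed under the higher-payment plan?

Monthly rate r = 11.9%/12 = 0.991667% = 0.00991667.
At £50.00/mo: n = ⌈−ln(1 − rB₀/P)/ln(1+r)⌉ = 34 payments (last £22.90); total interest = total paid − £1,417.72 = £255.18.
At £150.00/mo: 10 payments (last £146.01); total interest £78.29.
Payments saved = 34 − 10 = 24.

24 fewer payments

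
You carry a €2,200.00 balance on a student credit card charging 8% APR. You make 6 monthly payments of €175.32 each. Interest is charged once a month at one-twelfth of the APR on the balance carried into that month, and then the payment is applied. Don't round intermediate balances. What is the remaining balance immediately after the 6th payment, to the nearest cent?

€1,219.87

Monthly rate r = 8%/12 = 0.666667% = 0.00666667.
Each month: B ← B·(1+r) − €175.32.
Month 1: interest €14.67; balance after payment €2,039.35.
Month 2: interest €13.60; balance after payment €1,877.62.
Month 3: interest €12.52; balance after payment €1,714.82.
Month 4: interest €11.43; balance after payment €1,550.93.
Month 5: interest €10.34; balance after payment €1,385.95.
Month 6: interest €9.24; balance after payment €1,219.87.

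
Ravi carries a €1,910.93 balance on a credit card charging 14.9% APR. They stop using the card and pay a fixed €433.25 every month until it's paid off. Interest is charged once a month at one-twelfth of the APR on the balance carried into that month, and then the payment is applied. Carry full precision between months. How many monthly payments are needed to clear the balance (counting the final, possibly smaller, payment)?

Monthly rate r = 14.9%/12 = 1.24167% = 0.0124167.
Recurrence: B ← B·(1+r) − €433.25.
Month 1: interest €23.73; balance after payment €1,501.41.
Month 2: interest €18.64; balance after payment €1,086.80.
Month 3: interest €13.49; balance after payment €667.04.
Month 4: interest €8.28; balance after payment €242.08.
Month 5: interest €3.01; balance after payment €0.00.

5 months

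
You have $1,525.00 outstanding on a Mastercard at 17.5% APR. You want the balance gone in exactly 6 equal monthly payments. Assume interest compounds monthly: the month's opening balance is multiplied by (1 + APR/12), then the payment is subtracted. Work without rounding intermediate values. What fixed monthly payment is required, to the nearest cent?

Monthly rate r = 17.5%/12 = 1.45833% = 0.0145833.
Level-payment amortization: P = B₀·r / (1 − (1+r)^(−n)) = 1525.00·0.0145833 / (1 − 1.01458^(−6)).
Denominator 1 − (1+r)^(−6) = 0.0832020005.
P = 22.2396 / 0.0832020005 ≈ 267.30.

$267.30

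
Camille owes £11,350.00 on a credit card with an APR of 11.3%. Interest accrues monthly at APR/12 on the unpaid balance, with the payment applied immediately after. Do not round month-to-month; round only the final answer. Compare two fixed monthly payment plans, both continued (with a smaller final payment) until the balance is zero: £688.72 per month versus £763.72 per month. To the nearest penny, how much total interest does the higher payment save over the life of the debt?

Monthly rate r = 11.3%/12 = 0.941667% = 0.00941667.
At £688.72/mo: n = ⌈−ln(1 − rB₀/P)/ln(1+r)⌉ = 18 payments (last £683.67); total interest = total paid − £11,350.00 = £1,041.91.
At £763.72/mo: 17 payments (last £65.29); total interest £934.81.
Interest saved = £1,041.91 − £934.81 = £107.10.

£107.10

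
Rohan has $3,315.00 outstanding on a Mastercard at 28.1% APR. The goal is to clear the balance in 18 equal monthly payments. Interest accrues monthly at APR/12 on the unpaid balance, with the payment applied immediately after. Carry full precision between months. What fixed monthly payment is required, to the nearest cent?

Monthly rate r = 28.1%/12 = 2.34167% = 0.0234167.
Level-payment amortization: P = B₀·r / (1 − (1+r)^(−n)) = 3315.00·0.0234167 / (1 − 1.02342^(−18)).
Denominator 1 − (1+r)^(−18) = 0.340742219.
P = 77.6263 / 0.340742219 ≈ 227.82.

$227.82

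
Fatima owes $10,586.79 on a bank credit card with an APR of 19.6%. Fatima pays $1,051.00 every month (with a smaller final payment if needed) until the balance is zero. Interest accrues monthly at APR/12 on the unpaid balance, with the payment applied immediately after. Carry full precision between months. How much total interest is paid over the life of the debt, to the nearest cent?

$1,074.96

Monthly rate r = 19.6%/12 = 1.63333% = 0.0163333.
Payoff takes n = ⌈−ln(1 − rB₀/P)/ln(1+r)⌉ = ⌈11.095⌉ = 12 payments; the last is $100.75.
Total paid = 11·$1,051.00 + $100.75 = $11,661.75.
Total interest = total paid − principal = $11,661.75 − $10,586.79 = $1,074.96.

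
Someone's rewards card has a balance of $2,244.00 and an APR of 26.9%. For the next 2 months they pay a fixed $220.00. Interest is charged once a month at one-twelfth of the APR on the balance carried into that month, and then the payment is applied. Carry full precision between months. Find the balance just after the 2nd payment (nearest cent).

$1,900.80

Monthly rate r = 26.9%/12 = 2.24167% = 0.0224167.
Each month: B ← B·(1+r) − $220.00.
Month 1: interest $50.30; balance after payment $2,074.30.
Month 2: interest $46.50; balance after payment $1,900.80.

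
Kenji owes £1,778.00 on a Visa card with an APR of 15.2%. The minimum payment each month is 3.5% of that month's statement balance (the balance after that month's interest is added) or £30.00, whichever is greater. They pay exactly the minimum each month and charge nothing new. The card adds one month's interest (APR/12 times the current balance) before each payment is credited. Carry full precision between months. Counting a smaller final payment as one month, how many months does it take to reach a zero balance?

68 months

Monthly rate r = 15.2%/12 = 1.26667% = 0.0126667.
While 3.5% of the post-interest balance exceeds £30.00, each month B ← (B·(1+r))·(1 − 0.035), i.e. B shrinks by the factor (1+r)·0.965 = 0.97722.
This holds for months 1–33. Entering month 34 the balance is £831.24; 3.5% of the post-interest balance is now below £30.00, so the flat £30.00 minimum applies from here.
From month 34 a fixed £30.00 at rate r clears £831.24 in 35 more payments. Total: 33 + 35 = 68 months.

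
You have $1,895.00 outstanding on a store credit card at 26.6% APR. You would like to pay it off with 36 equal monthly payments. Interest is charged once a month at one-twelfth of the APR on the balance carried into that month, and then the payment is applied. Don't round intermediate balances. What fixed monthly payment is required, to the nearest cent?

Monthly rate r = 26.6%/12 = 2.21667% = 0.0221667.
Level-payment amortization: P = B₀·r / (1 − (1+r)^(−n)) = 1895.00·0.0221667 / (1 − 1.02217^(−36)).
Denominator 1 − (1+r)^(−36) = 0.545830166.
P = 42.0058 / 0.545830166 ≈ 76.96.

$76.96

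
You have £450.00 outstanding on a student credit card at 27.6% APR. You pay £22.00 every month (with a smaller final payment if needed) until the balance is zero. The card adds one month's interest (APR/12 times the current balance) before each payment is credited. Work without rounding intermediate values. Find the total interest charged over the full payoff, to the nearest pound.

Monthly rate r = 27.6%/12 = 2.3% = 0.023.
Payoff takes n = ⌈−ln(1 − rB₀/P)/ln(1+r)⌉ = ⌈27.957⌉ = 28 payments; the last is £21.07.
Total paid = 27·£22.00 + £21.07 = £615.07.
Total interest = total paid − principal = £615.07 − £450.00 = £165.07.

£165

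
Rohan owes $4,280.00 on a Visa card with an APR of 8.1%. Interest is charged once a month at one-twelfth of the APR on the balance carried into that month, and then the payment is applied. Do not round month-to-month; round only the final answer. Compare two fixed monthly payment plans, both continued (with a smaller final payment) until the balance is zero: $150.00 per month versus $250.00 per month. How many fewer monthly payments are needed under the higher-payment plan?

Monthly rate r = 8.1%/12 = 0.675% = 0.00675.
At $150.00/mo: n = ⌈−ln(1 − rB₀/P)/ln(1+r)⌉ = 32 payments (last $120.24); total interest = total paid − $4,280.00 = $490.24.
At $250.00/mo: 19 payments (last $63.66); total interest $283.66.
Payments saved = 32 − 19 = 13.

13 fewer payments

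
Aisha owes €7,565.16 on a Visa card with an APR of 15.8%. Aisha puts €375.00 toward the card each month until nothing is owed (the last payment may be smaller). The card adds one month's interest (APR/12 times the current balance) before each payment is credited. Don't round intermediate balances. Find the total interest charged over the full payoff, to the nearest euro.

€1,286

Monthly rate r = 15.8%/12 = 1.31667% = 0.0131667.
Payoff takes n = ⌈−ln(1 − rB₀/P)/ln(1+r)⌉ = ⌈23.602⌉ = 24 payments; the last is €226.30.
Total paid = 23·€375.00 + €226.30 = €8,851.30.
Total interest = total paid − principal = €8,851.30 − €7,565.16 = €1,286.14.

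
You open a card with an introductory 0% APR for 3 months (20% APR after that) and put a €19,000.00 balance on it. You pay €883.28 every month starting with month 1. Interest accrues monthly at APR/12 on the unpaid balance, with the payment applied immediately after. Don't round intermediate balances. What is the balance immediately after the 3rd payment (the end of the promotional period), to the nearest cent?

€16,350.16

Promo months 1–3 at r₀ = 0%/12 = 0; months 4+ at r₁ = 20%/12 = 0.0166667.
After month 3 (no interest yet): B = €19,000.00 − 3·€883.28 = €16,350.16.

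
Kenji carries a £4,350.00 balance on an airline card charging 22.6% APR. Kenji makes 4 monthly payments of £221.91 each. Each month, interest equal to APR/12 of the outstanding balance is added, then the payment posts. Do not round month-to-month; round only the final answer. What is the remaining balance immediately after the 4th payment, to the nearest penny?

£3,774.04

Monthly rate r = 22.6%/12 = 1.88333% = 0.0188333.
Each month: B ← B·(1+r) − £221.91.
Month 1: interest £81.92; balance after payment £4,210.02.
Month 2: interest £79.29; balance after payment £4,067.39.
Month 3: interest £76.60; balance after payment £3,922.09.
Month 4: interest £73.87; balance after payment £3,774.04.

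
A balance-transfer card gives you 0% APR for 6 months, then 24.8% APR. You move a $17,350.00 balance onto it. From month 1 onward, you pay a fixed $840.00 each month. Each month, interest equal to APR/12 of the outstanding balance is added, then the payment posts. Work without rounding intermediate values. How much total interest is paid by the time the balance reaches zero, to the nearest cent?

Promo months 1–6 at r₀ = 0%/12 = 0; months 7+ at r₁ = 24.8%/12 = 0.0206667.
After month 6 (no interest yet): B = $17,350.00 − 6·$840.00 = $12,310.00.
Then at r₁ with $840.00/mo: n₂ = −ln(1 − r₁·B/P)/ln(1+r₁) ≈ 17.64 → 18 more payments.
Total paid = 23·$840.00 + $536.81 = $19,856.81; interest = $19,856.81 − $17,350.00 = $2,506.81.

$2,506.81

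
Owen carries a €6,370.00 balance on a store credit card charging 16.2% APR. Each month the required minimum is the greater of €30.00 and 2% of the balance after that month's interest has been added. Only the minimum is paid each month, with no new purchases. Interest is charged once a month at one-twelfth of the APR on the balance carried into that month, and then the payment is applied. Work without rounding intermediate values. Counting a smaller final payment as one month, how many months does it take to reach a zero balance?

Monthly rate r = 16.2%/12 = 1.35% = 0.0135.
While 2% of the post-interest balance exceeds €30.00, each month B ← (B·(1+r))·(1 − 0.02), i.e. B shrinks by the factor (1+r)·0.98 = 0.99323.
This holds for months 1–215. Entering month 216 the balance is €1,478.61; 2% of the post-interest balance is now below €30.00, so the flat €30.00 minimum applies from here.
From month 216 a fixed €30.00 at rate r clears €1,478.61 in 82 more payments. Total: 215 + 82 = 297 months.

297 months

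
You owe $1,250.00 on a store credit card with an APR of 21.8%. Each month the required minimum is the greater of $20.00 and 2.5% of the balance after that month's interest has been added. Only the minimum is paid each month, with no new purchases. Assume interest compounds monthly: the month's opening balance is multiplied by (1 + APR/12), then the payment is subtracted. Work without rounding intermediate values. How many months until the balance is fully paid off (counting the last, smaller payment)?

133 months

Monthly rate r = 21.8%/12 = 1.81667% = 0.0181667.
While 2.5% of the post-interest balance exceeds $20.00, each month B ← (B·(1+r))·(1 − 0.025), i.e. B shrinks by the factor (1+r)·0.975 = 0.99271.
This holds for months 1–64. Entering month 65 the balance is $782.73; 2.5% of the post-interest balance is now below $20.00, so the flat $20.00 minimum applies from here.
From month 65 a fixed $20.00 at rate r clears $782.73 in 69 more payments. Total: 64 + 69 = 133 months.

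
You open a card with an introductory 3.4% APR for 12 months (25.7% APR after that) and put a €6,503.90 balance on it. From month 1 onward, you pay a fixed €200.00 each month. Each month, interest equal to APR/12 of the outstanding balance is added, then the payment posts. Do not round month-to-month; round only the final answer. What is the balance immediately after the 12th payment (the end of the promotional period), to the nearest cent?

Promo months 1–12 at r₀ = 3.4%/12 = 0.00283333; months 13+ at r₁ = 25.7%/12 = 0.0214167.
After month 12: iterate B ← B·(1+r₀) − €200.00 for 12 months → €4,290.76.

€4,290.76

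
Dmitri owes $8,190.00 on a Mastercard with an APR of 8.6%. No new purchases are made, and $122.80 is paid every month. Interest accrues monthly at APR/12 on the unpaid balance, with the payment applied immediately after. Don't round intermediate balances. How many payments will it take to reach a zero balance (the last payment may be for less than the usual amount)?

Monthly rate r = 8.6%/12 = 0.716667% = 0.00716667.
Recurrence: B ← B·(1+r) − $122.80.
Month 1: interest $58.70; balance after payment $8,125.89.
Month 2: interest $58.24; balance after payment $8,061.33.
Closed form: n = −ln(1 − rB₀/P)/ln(1+r) = −ln(0.52203)/ln(1.00717) ≈ 91.027, so the balance reaches zero during payment 92.

92 payments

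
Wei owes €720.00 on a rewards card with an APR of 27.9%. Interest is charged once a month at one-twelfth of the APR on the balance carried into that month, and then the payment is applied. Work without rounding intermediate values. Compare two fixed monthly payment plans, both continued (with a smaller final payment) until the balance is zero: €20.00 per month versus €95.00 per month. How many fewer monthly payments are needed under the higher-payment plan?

70 fewer payments

Monthly rate r = 27.9%/12 = 2.325% = 0.02325.
At €20.00/mo: n = ⌈−ln(1 − rB₀/P)/ln(1+r)⌉ = 79 payments (last €18.52); total interest = total paid − €720.00 = €858.52.
At €95.00/mo: 9 payments (last €41.48); total interest €81.48.
Payments saved = 79 − 9 = 70.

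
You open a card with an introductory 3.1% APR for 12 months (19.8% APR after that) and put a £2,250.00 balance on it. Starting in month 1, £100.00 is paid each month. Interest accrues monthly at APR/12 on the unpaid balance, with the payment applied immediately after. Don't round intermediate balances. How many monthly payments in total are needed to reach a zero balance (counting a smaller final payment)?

Promo months 1–12 at r₀ = 3.1%/12 = 0.00258333; months 13+ at r₁ = 19.8%/12 = 0.0165.
After month 12: iterate B ← B·(1+r₀) − £100.00 for 12 months → £1,103.55.
Then at r₁ with £100.00/mo: n₂ = −ln(1 − r₁·B/P)/ln(1+r₁) ≈ 12.28 → 13 more payments.

25 payments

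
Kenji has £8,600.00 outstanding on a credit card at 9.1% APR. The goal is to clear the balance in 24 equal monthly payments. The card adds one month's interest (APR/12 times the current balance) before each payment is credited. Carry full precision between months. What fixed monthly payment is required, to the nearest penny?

£393.28

Monthly rate r = 9.1%/12 = 0.758333% = 0.00758333.
Level-payment amortization: P = B₀·r / (1 − (1+r)^(−n)) = 8600.00·0.00758333 / (1 − 1.00758^(−24)).
Denominator 1 − (1+r)^(−24) = 0.1658261.
P = 65.2167 / 0.1658261 ≈ 393.28.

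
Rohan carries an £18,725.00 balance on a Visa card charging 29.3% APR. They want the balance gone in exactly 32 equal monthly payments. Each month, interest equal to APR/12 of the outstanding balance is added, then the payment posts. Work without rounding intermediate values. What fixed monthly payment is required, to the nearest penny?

Monthly rate r = 29.3%/12 = 2.44167% = 0.0244167.
Level-payment amortization: P = B₀·r / (1 − (1+r)^(−n)) = 18725.00·0.0244167 / (1 − 1.02442^(−32)).
Denominator 1 − (1+r)^(−32) = 0.537887558.
P = 457.202 / 0.537887558 ≈ 850.00.

£850.00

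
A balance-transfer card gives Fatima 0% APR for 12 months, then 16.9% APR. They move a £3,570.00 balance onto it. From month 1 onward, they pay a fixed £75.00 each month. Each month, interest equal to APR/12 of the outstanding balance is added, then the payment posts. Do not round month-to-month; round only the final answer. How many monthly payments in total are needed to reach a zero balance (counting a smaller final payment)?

Promo months 1–12 at r₀ = 0%/12 = 0; months 13+ at r₁ = 16.9%/12 = 0.0140833.
After month 12 (no interest yet): B = £3,570.00 − 12·£75.00 = £2,670.00.
Then at r₁ with £75.00/mo: n₂ = −ln(1 − r₁·B/P)/ln(1+r₁) ≈ 49.76 → 50 more payments.

62 payments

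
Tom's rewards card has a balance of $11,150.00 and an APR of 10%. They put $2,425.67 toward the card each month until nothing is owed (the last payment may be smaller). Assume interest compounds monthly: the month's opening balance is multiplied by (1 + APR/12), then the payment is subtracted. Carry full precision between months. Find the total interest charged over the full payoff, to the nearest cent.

$268.56

Monthly rate r = 10%/12 = 0.833333% = 0.00833333.
Payoff takes n = ⌈−ln(1 − rB₀/P)/ln(1+r)⌉ = ⌈4.707⌉ = 5 payments; the last is $1,715.88.
Total paid = 4·$2,425.67 + $1,715.88 = $11,418.56.
Total interest = total paid − principal = $11,418.56 − $11,150.00 = $268.56.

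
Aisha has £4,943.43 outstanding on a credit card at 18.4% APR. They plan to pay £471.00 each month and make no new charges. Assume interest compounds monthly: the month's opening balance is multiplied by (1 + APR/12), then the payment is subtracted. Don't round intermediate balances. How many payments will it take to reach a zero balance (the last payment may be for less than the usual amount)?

Monthly rate r = 18.4%/12 = 1.53333% = 0.0153333.
Recurrence: B ← B·(1+r) − £471.00.
Month 1: interest £75.80; balance after payment £4,548.23.
Month 2: interest £69.74; balance after payment £4,146.97.
Closed form: n = −ln(1 − rB₀/P)/ln(1+r) = −ln(0.83907)/ln(1.01533) ≈ 11.531, so the balance reaches zero during payment 12.

12 months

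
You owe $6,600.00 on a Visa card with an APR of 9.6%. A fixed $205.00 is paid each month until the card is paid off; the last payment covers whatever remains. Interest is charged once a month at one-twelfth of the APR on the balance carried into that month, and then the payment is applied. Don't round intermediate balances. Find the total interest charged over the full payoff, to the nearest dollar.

Monthly rate r = 9.6%/12 = 0.8% = 0.008.
Payoff takes n = ⌈−ln(1 − rB₀/P)/ln(1+r)⌉ = ⌈37.376⌉ = 38 payments; the last is $77.17.
Total paid = 37·$205.00 + $77.17 = $7,662.17.
Total interest = total paid − principal = $7,662.17 − $6,600.00 = $1,062.17.

$1,062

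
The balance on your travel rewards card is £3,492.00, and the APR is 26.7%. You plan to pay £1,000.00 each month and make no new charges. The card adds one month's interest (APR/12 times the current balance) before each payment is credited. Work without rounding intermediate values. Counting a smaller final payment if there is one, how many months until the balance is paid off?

Monthly rate r = 26.7%/12 = 2.225% = 0.02225.
Recurrence: B ← B·(1+r) − £1,000.00.
Month 1: interest £77.70; balance after payment £2,569.70.
Month 2: interest £57.18; balance after payment £1,626.87.
Month 3: interest £36.20; balance after payment £663.07.
Month 4: interest £14.75; balance after payment £0.00.

4 payments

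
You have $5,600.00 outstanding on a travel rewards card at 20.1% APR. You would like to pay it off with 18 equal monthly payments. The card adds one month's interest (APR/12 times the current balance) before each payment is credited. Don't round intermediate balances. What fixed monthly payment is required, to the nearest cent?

Monthly rate r = 20.1%/12 = 1.675% = 0.01675.
Level-payment amortization: P = B₀·r / (1 − (1+r)^(−n)) = 5600.00·0.01675 / (1 − 1.01675^(−18)).
Denominator 1 − (1+r)^(−18) = 0.258442655.
P = 93.8 / 0.258442655 ≈ 362.94.

$362.94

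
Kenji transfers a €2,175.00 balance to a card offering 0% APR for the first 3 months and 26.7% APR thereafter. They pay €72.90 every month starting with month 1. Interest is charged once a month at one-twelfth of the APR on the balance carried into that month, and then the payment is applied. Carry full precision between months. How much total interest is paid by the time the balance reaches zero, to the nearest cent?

€1,055.25

Promo months 1–3 at r₀ = 0%/12 = 0; months 4+ at r₁ = 26.7%/12 = 0.02225.
After month 3 (no interest yet): B = €2,175.00 − 3·€72.90 = €1,956.30.
Then at r₁ with €72.90/mo: n₂ = −ln(1 − r₁·B/P)/ln(1+r₁) ≈ 41.31 → 42 more payments.
Total paid = 44·€72.90 + €22.65 = €3,230.25; interest = €3,230.25 − €2,175.00 = €1,055.25.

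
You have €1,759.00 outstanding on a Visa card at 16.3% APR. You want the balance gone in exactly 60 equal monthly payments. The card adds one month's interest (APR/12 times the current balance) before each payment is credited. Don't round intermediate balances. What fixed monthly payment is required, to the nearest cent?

Monthly rate r = 16.3%/12 = 1.35833% = 0.0135833.
Level-payment amortization: P = B₀·r / (1 − (1+r)^(−n)) = 1759.00·0.0135833 / (1 − 1.01358^(−60)).
Denominator 1 − (1+r)^(−60) = 0.554925863.
P = 23.8931 / 0.554925863 ≈ 43.06.

€43.06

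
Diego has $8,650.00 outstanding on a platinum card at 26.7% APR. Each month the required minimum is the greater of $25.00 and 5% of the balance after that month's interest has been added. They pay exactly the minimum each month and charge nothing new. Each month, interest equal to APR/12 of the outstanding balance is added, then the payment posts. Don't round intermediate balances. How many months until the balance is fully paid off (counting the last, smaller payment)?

Monthly rate r = 26.7%/12 = 2.225% = 0.02225.
While 5% of the post-interest balance exceeds $25.00, each month B ← (B·(1+r))·(1 − 0.05), i.e. B shrinks by the factor (1+r)·0.95 = 0.97114.
This holds for months 1–99. Entering month 100 the balance is $476.22; 5% of the post-interest balance is now below $25.00, so the flat $25.00 minimum applies from here.
From month 100 a fixed $25.00 at rate r clears $476.22 in 26 more payments. Total: 99 + 26 = 125 months.

125 months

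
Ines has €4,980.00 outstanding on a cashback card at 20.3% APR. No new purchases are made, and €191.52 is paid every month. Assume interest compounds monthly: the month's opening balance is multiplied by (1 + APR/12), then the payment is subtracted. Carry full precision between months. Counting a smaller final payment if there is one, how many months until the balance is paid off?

35 payments

Monthly rate r = 20.3%/12 = 1.69167% = 0.0169167.
Recurrence: B ← B·(1+r) − €191.52.
Month 1: interest €84.25; balance after payment €4,872.72.
Month 2: interest €82.43; balance after payment €4,763.64.
Closed form: n = −ln(1 − rB₀/P)/ln(1+r) = −ln(0.56012)/ln(1.01692) ≈ 34.551, so the balance reaches zero during payment 35.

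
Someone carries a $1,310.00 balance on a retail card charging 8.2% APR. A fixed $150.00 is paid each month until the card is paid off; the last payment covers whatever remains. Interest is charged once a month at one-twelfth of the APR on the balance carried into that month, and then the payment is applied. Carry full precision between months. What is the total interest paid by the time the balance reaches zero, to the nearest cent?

$45.34

Monthly rate r = 8.2%/12 = 0.683333% = 0.00683333.
Payoff takes n = ⌈−ln(1 − rB₀/P)/ln(1+r)⌉ = ⌈9.036⌉ = 10 payments; the last is $5.34.
Total paid = 9·$150.00 + $5.34 = $1,355.34.
Total interest = total paid − principal = $1,355.34 − $1,310.00 = $45.34.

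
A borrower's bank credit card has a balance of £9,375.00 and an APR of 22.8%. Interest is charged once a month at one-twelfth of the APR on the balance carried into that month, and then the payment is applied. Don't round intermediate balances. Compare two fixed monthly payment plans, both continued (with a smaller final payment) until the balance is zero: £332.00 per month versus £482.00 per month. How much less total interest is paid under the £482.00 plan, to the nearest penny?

£1,749.68

Monthly rate r = 22.8%/12 = 1.9% = 0.019.
At £332.00/mo: n = ⌈−ln(1 − rB₀/P)/ln(1+r)⌉ = 41 payments (last £284.80); total interest = total paid − £9,375.00 = £4,189.80.
At £482.00/mo: 25 payments (last £247.12); total interest £2,440.12.
Interest saved = £4,189.80 − £2,440.12 = £1,749.68.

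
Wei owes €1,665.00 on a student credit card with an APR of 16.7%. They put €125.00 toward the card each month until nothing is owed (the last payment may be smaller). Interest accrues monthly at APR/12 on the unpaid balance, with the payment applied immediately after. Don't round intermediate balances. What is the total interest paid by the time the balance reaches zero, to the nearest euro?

Monthly rate r = 16.7%/12 = 1.39167% = 0.0139167.
Payoff takes n = ⌈−ln(1 − rB₀/P)/ln(1+r)⌉ = ⌈14.834⌉ = 15 payments; the last is €104.41.
Total paid = 14·€125.00 + €104.41 = €1,854.41.
Total interest = total paid − principal = €1,854.41 − €1,665.00 = €189.41.

€189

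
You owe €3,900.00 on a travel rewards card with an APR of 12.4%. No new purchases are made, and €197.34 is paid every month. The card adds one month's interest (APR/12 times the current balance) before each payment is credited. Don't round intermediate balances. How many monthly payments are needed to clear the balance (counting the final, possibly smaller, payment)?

23 payments

Monthly rate r = 12.4%/12 = 1.03333% = 0.0103333.
Recurrence: B ← B·(1+r) − €197.34.
Month 1: interest €40.30; balance after payment €3,742.96.
Month 2: interest €38.68; balance after payment €3,584.30.
Closed form: n = −ln(1 − rB₀/P)/ln(1+r) = −ln(0.79578)/ln(1.01033) ≈ 22.220, so the balance reaches zero during payment 23.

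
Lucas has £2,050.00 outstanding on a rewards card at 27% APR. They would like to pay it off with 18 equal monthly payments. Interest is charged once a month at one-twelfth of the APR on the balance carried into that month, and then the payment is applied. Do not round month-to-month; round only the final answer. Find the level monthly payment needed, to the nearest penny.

£139.76

Monthly rate r = 27%/12 = 2.25% = 0.0225.
Level-payment amortization: P = B₀·r / (1 − (1+r)^(−n)) = 2050.00·0.0225 / (1 − 1.0225^(−18)).
Denominator 1 − (1+r)^(−18) = 0.330022374.
P = 46.125 / 0.330022374 ≈ 139.76.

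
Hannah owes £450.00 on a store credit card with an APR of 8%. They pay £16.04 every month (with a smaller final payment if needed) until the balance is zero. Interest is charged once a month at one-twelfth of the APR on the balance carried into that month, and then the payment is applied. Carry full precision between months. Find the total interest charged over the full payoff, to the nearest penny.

Monthly rate r = 8%/12 = 0.666667% = 0.00666667.
Payoff takes n = ⌈−ln(1 − rB₀/P)/ln(1+r)⌉ = ⌈31.163⌉ = 32 payments; the last is £2.62.
Total paid = 31·£16.04 + £2.62 = £499.86.
Total interest = total paid − principal = £499.86 − £450.00 = £49.86.

£49.86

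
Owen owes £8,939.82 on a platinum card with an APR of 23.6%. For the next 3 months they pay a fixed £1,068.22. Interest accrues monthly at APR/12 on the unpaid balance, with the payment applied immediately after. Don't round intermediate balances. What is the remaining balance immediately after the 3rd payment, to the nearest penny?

Monthly rate r = 23.6%/12 = 1.96667% = 0.0196667.
Each month: B ← B·(1+r) − £1,068.22.
Month 1: interest £175.82; balance after payment £8,047.42.
Month 2: interest £158.27; balance after payment £7,137.46.
Month 3: interest £140.37; balance after payment £6,209.61.

£6,209.61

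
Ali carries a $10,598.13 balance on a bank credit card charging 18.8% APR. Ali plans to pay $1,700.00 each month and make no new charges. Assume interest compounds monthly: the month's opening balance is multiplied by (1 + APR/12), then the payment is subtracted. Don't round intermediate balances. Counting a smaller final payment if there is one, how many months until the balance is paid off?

7 payments

Monthly rate r = 18.8%/12 = 1.56667% = 0.0156667.
Recurrence: B ← B·(1+r) − $1,700.00.
Month 1: interest $166.04; balance after payment $9,064.17.
Month 2: interest $142.01; balance after payment $7,506.17.
Closed form: n = −ln(1 − rB₀/P)/ln(1+r) = −ln(0.90233)/ln(1.01567) ≈ 6.611, so the balance reaches zero during payment 7.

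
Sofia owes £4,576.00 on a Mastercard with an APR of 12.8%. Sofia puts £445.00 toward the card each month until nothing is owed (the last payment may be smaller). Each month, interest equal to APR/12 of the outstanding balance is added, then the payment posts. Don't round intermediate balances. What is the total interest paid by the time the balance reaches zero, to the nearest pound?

Monthly rate r = 12.8%/12 = 1.06667% = 0.0106667.
Payoff takes n = ⌈−ln(1 − rB₀/P)/ln(1+r)⌉ = ⌈10.950⌉ = 11 payments; the last is £422.89.
Total paid = 10·£445.00 + £422.89 = £4,872.89.
Total interest = total paid − principal = £4,872.89 − £4,576.00 = £296.89.

£297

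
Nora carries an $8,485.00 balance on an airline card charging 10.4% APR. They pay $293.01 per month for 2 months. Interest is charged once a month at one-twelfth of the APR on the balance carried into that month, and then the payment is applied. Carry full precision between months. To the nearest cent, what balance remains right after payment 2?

$8,044.15

Monthly rate r = 10.4%/12 = 0.866667% = 0.00866667.
Each month: B ← B·(1+r) − $293.01.
Month 1: interest $73.54; balance after payment $8,265.53.
Month 2: interest $71.63; balance after payment $8,044.15.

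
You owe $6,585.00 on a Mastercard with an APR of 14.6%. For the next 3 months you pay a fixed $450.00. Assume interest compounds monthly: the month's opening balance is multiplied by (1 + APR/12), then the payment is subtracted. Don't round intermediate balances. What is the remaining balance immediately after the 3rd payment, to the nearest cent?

$5,461.80

Monthly rate r = 14.6%/12 = 1.21667% = 0.0121667.
Each month: B ← B·(1+r) − $450.00.
Month 1: interest $80.12; balance after payment $6,215.12.
Month 2: interest $75.62; balance after payment $5,840.73.
Month 3: interest $71.06; balance after payment $5,461.80.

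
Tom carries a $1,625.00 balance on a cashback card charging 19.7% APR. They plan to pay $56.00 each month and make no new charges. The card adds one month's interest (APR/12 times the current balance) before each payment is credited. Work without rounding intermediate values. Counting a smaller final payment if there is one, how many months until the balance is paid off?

Monthly rate r = 19.7%/12 = 1.64167% = 0.0164167.
Recurrence: B ← B·(1+r) − $56.00.
Month 1: interest $26.68; balance after payment $1,595.68.
Month 2: interest $26.20; balance after payment $1,565.87.
Closed form: n = −ln(1 − rB₀/P)/ln(1+r) = −ln(0.52362)/ln(1.01642) ≈ 39.733, so the balance reaches zero during payment 40.

40 months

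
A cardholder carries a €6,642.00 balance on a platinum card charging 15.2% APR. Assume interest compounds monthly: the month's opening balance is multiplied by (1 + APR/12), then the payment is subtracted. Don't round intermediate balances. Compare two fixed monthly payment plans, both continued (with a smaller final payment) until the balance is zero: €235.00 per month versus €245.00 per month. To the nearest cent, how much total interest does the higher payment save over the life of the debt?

Monthly rate r = 15.2%/12 = 1.26667% = 0.0126667.
At €235.00/mo: n = ⌈−ln(1 − rB₀/P)/ln(1+r)⌉ = 36 payments (last €49.37); total interest = total paid − €6,642.00 = €1,632.37.
At €245.00/mo: 34 payments (last €103.52); total interest €1,546.52.
Interest saved = €1,632.37 − €1,546.52 = €85.85.

€85.85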